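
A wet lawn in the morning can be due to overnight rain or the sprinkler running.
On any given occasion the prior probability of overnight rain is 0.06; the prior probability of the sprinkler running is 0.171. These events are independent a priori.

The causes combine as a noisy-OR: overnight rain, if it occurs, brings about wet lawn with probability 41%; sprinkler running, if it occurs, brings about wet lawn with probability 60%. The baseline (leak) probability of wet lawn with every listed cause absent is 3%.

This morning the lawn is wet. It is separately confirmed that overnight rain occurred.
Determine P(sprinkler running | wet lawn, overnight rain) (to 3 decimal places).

Under noisy-OR, P(wet lawn | causes) = 1 − (1−0.03)·∏(1−qᵢ) over the active causes.
For the numerator, keep only sprinkler running=true terms: 0.77108·0.171 = 0.131855
Normalizer over all consistent configurations: 0.4277·0.829 + 0.77108·0.171 = 0.486418
Posterior = 0.131855 / 0.486418 ≈ 0.271

P(sprinkler running | wet lawn, overnight rain) ≈ 0.271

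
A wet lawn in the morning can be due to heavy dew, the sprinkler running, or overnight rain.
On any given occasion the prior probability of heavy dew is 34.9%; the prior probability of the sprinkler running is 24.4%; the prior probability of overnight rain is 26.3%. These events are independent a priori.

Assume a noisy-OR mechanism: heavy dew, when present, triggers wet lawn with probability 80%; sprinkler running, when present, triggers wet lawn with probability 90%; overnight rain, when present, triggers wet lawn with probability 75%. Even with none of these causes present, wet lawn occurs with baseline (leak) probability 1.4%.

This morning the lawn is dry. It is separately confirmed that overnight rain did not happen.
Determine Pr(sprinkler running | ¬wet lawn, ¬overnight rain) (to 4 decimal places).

Under noisy-OR, P(wet lawn | causes) = 1 − (1−0.014)·∏(1−qᵢ) over the active causes.
P(¬wet lawn | ¬overnight rain) = 0.986·0.651·0.756 + 0.0986·0.651·0.244 + 0.1972·0.349·0.756 + 0.01972·0.349·0.244 = 0.485266 + 0.015662 + 0.052030 + 0.001679 = 0.554637
Restricting to configurations with sprinkler running present: 0.015662 + 0.001679 = 0.017341.
P(sprinkler running | ¬wet lawn, ¬overnight rain) = 0.017341 / 0.554637 ≈ 0.0313

Pr(sprinkler running | ¬wet lawn, ¬overnight rain) ≈ 0.0313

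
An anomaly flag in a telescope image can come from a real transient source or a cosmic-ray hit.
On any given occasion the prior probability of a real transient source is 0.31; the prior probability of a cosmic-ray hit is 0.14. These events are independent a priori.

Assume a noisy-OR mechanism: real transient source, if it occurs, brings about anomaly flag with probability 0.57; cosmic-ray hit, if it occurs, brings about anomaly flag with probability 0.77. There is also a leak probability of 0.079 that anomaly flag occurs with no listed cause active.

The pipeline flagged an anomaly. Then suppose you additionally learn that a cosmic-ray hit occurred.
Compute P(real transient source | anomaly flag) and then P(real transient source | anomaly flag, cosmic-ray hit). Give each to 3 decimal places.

P(real transient source | anomaly flag) ≈ 0.620; P(real transient source | anomaly flag, cosmic-ray hit) ≈ 0.341

Under noisy-OR, P(anomaly flag | causes) = 1 − (1−0.079)·∏(1−qᵢ) over the active causes.
Numerator (weight on configurations with real transient source): 0.161018 + 0.039447 = 0.200465
Normalizer over all consistent configurations: 0.079×0.69×0.86 + 0.78817×0.69×0.14 + 0.60397×0.31×0.86 + 0.908913×0.31×0.14 = 0.323481
P(real transient source | anomaly flag) = 0.200465/0.323481 ≈ 0.620

Now also conditioning on cosmic-ray hit=true:
Enumerate both values of real transient source and weight by the priors:
  P(anomaly flag | cosmic-ray hit) = 0.78817×0.69 + 0.908913×0.31
        = 0.543837 + 0.281763 = 0.825600
Keeping only the real transient source-present terms gives 0.281763, so
  P(real transient source | anomaly flag, cosmic-ray hit) = 0.281763 / 0.825600 ≈ 0.341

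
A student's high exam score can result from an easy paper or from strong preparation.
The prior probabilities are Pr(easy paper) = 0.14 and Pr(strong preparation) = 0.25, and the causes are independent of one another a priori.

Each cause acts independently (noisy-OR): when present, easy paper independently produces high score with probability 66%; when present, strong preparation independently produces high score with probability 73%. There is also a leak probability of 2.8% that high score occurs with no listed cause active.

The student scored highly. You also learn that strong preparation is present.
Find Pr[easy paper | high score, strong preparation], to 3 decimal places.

Under noisy-OR, P(high score | causes) = 1 − (1−0.028)·∏(1−qᵢ) over the active causes.
Sum P(high score|·) weighted by the priors over both values of easy paper:
  P(high score | strong preparation) = 0.73756*0.86 + 0.91077*0.14
        = 0.634302 + 0.127508 = 0.761810
Keeping only the easy paper-present terms gives 0.127508, so
  P(easy paper | high score, strong preparation) = 0.127508 / 0.761810 ≈ 0.167

Pr[easy paper | high score, strong preparation] ≈ 0.167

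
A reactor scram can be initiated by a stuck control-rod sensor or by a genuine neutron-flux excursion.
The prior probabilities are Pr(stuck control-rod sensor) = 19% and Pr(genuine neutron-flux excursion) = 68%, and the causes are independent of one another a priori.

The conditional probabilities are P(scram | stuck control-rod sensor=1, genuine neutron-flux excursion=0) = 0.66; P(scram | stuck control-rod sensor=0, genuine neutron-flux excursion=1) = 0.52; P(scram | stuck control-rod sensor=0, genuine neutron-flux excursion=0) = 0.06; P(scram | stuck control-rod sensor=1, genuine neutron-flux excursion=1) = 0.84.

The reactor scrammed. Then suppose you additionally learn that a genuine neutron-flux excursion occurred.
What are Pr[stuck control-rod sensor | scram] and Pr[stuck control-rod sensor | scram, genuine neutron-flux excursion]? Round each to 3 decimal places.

Pr[stuck control-rod sensor | scram] ≈ 0.330; Pr[stuck control-rod sensor | scram, genuine neutron-flux excursion] ≈ 0.275

P(scram) = 0.06·0.81·0.32 + 0.52·0.81·0.68 + 0.66·0.19·0.32 + 0.84·0.19·0.68 = 0.015552 + 0.286416 + 0.040128 + 0.108528 = 0.450624
The stuck control-rod sensor-present share is 0.040128 + 0.108528 = 0.148656.
P(stuck control-rod sensor | scram) = 0.148656 / 0.450624 ≈ 0.330

With the extra evidence:
Sum P(scram|·) weighted by the priors over both values of stuck control-rod sensor:
  P(scram | genuine neutron-flux excursion) = 0.52×0.81 + 0.84×0.19
        = 0.421200 + 0.159600 = 0.580800
Configurations with stuck control-rod sensor contribute 0.159600, so
  P(stuck control-rod sensor | scram, genuine neutron-flux excursion) = 0.159600 / 0.580800 ≈ 0.275
Conditioning on genuine neutron-flux excursion lowers the posterior on stuck control-rod sensor: the classic explaining-away effect in a common-effect structure.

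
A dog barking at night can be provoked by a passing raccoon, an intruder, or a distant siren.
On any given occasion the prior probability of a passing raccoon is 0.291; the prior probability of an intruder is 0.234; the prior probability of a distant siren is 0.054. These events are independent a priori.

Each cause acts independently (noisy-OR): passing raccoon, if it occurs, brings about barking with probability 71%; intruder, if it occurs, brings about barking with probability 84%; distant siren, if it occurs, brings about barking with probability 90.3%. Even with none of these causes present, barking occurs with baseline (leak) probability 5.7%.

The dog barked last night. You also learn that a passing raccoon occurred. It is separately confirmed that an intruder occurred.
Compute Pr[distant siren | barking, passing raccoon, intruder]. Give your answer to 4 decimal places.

Under noisy-OR, P(barking | causes) = 1 − (1−0.057)·∏(1−qᵢ) over the active causes.
Weight on distant siren=true, given the evidence: 0.995756*0.054 = 0.053771
Normalizer over all consistent configurations: 0.956245*0.946 + 0.995756*0.054 = 0.958379
Posterior = 0.053771 / 0.958379 ≈ 0.0561

Pr[distant siren | barking, passing raccoon, intruder] ≈ 0.0561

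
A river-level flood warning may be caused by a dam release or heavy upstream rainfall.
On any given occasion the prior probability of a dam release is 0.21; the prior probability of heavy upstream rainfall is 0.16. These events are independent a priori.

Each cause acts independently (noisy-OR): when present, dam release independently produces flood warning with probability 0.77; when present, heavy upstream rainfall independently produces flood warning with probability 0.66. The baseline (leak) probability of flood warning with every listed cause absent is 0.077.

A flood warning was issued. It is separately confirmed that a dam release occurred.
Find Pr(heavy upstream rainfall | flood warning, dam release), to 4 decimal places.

Under noisy-OR, P(flood warning | causes) = 1 − (1−0.077)·∏(1−qᵢ) over the active causes.
P(flood warning | dam release) = 0.78771·0.84 + 0.927821·0.16 = 0.661676 + 0.148451 = 0.810127
The heavy upstream rainfall-present share is 0.927821·0.16 = 0.148451.
P(heavy upstream rainfall | flood warning, dam release) = 0.148451 / 0.810127 ≈ 0.1832

Pr(heavy upstream rainfall | flood warning, dam release) ≈ 0.1832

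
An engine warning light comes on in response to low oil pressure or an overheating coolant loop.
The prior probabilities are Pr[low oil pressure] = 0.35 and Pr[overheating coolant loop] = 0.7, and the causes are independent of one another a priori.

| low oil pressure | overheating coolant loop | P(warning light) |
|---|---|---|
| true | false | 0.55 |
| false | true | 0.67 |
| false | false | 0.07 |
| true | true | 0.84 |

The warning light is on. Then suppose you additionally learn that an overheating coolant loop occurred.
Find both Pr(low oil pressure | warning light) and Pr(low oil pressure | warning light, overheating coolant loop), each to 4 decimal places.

Pr(low oil pressure | warning light) ≈ 0.4528; Pr(low oil pressure | warning light, overheating coolant loop) ≈ 0.4030

Enumerate the 4 (low oil pressure, overheating coolant loop) configurations and weight by the priors:
  P(warning light) = 0.07*0.65*0.3 + 0.67*0.65*0.7 + 0.55*0.35*0.3 + 0.84*0.35*0.7
        = 0.013650 + 0.304850 + 0.057750 + 0.205800 = 0.582050
The terms with low oil pressure present sum to 0.263550, so
  P(low oil pressure | warning light) = 0.263550 / 0.582050 ≈ 0.4528

With the extra evidence:
P(warning light | overheating coolant loop) = 0.67*0.65 + 0.84*0.35 = 0.435500 + 0.294000 = 0.729500
Of this, 0.294000 comes from 0.84*0.35 (the low oil pressure=true cases).
So P(low oil pressure | warning light, overheating coolant loop) = 0.294000/0.729500 ≈ 0.4030.
— overheating coolant loop explains away the evidence for low oil pressure.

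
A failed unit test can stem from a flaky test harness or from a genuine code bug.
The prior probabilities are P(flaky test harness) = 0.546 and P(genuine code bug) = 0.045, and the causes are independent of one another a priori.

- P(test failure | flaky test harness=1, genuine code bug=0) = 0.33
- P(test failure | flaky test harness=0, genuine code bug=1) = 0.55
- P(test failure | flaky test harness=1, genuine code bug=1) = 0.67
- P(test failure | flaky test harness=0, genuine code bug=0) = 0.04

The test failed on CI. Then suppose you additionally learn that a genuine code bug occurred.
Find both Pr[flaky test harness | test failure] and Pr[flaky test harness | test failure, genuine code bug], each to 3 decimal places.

Pr[flaky test harness | test failure] ≈ 0.868; Pr[flaky test harness | test failure, genuine code bug] ≈ 0.594

By total probability over the 4 (flaky test harness, genuine code bug) configurations:
  P(test failure) = 0.04*0.454*0.955 + 0.55*0.454*0.045 + 0.33*0.546*0.955 + 0.67*0.546*0.045
        = 0.017343 + 0.011237 + 0.172072 + 0.016462 = 0.217114
Keeping only the flaky test harness-present terms gives 0.188534, so
  P(flaky test harness | test failure) = 0.188534 / 0.217114 ≈ 0.868

Now condition on the additional information:
For the numerator, keep only flaky test harness=true terms: 0.67*0.546 = 0.365820
Normalizer over all consistent configurations: 0.55*0.454 + 0.67*0.546 = 0.615520
Posterior = 0.365820 / 0.615520 ≈ 0.594
— genuine code bug explains away the evidence for flaky test harness.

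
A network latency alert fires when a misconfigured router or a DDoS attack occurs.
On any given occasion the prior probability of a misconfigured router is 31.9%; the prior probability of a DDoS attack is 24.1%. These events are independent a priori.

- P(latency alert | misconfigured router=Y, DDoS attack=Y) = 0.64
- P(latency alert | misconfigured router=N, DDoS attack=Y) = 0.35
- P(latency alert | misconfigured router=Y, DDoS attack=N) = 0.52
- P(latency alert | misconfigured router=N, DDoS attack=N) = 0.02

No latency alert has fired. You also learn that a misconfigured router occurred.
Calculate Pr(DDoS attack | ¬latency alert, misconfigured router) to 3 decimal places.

Pr(DDoS attack | ¬latency alert, misconfigured router) ≈ 0.192

Weight on DDoS attack=true, given the evidence: 0.36×0.241 = 0.086760
The normalizing constant is 0.48×0.759 + 0.36×0.241 = 0.451080
P(DDoS attack | ¬latency alert, misconfigured router) = 0.086760/0.451080 ≈ 0.192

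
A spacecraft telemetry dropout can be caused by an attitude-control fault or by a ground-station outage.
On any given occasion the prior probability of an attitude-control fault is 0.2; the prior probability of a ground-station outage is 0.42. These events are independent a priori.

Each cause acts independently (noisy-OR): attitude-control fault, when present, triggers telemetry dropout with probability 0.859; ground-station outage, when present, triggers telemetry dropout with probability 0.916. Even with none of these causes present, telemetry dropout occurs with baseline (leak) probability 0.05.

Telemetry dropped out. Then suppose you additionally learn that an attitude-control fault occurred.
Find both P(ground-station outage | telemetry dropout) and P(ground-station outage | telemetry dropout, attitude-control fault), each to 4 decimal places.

P(ground-station outage | telemetry dropout) ≈ 0.7603; P(ground-station outage | telemetry dropout, attitude-control fault) ≈ 0.4526

Under noisy-OR, P(telemetry dropout | causes) = 1 − (1−0.05)·∏(1−qᵢ) over the active causes.
Weight on ground-station outage=true, given the evidence: 0.309187 + 0.083055 = 0.392242
Denominator P(telemetry dropout): 0.05*0.8*0.58 + 0.9202*0.8*0.42 + 0.86605*0.2*0.58 + 0.988748*0.2*0.42 = 0.515904
P(ground-station outage | telemetry dropout) = 0.392242/0.515904 ≈ 0.7603

Now also conditioning on attitude-control fault=true:
For the numerator, keep only ground-station outage=true terms: 0.988748*0.42 = 0.415274
The normalizing constant is 0.86605*0.58 + 0.988748*0.42 = 0.917583
P(ground-station outage | telemetry dropout, attitude-control fault) = 0.415274/0.917583 ≈ 0.4526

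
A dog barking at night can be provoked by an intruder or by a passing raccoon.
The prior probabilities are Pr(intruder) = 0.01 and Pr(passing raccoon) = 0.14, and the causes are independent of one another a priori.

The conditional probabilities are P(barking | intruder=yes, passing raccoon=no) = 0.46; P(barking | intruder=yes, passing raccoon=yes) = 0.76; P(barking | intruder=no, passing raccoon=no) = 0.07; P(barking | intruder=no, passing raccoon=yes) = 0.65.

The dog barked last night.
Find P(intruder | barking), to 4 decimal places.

P(intruder | barking) ≈ 0.0324

Enumerate the 4 (intruder, passing raccoon) configurations and weight by the priors:
  P(barking) = 0.07*0.99*0.86 + 0.65*0.99*0.14 + 0.46*0.01*0.86 + 0.76*0.01*0.14
        = 0.059598 + 0.090090 + 0.003956 + 0.001064 = 0.154708
Configurations with intruder contribute 0.005020, so
  P(intruder | barking) = 0.005020 / 0.154708 ≈ 0.0324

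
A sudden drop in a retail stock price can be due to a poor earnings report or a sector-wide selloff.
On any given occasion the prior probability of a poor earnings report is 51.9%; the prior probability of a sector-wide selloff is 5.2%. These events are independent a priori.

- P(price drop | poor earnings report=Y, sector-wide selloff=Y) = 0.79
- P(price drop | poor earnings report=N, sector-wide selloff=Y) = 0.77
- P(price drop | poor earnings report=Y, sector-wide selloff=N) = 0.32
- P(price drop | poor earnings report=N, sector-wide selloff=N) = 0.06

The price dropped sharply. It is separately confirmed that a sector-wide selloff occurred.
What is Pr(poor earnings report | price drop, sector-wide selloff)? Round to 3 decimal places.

Pr(poor earnings report | price drop, sector-wide selloff) ≈ 0.525

Enumerate both values of poor earnings report and weight by the priors:
  P(price drop | sector-wide selloff) = 0.77*0.481 + 0.79*0.519
        = 0.370370 + 0.410010 = 0.780380
The terms with poor earnings report present sum to 0.410010, so
  P(poor earnings report | price drop, sector-wide selloff) = 0.410010 / 0.780380 ≈ 0.525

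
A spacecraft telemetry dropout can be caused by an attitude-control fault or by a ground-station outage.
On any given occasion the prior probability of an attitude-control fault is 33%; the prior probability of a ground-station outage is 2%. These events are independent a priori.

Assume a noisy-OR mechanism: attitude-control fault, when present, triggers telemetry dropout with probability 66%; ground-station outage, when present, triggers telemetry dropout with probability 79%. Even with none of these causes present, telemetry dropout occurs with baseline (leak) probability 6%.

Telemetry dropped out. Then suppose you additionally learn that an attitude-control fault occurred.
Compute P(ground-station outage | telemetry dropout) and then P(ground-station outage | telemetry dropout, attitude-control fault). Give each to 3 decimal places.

P(ground-station outage | telemetry dropout) ≈ 0.061; P(ground-station outage | telemetry dropout, attitude-control fault) ≈ 0.027

Under noisy-OR, P(telemetry dropout | causes) = 1 − (1−0.06)·∏(1−qᵢ) over the active causes.
For the numerator, keep only ground-station outage=true terms: 0.010755 + 0.006157 = 0.016912
Denominator P(telemetry dropout): 0.06×0.67×0.98 + 0.8026×0.67×0.02 + 0.6804×0.33×0.98 + 0.932884×0.33×0.02 = 0.276349
Posterior = 0.016912 / 0.276349 ≈ 0.061

Now condition on the additional information:
Enumerate both values of ground-station outage and weight by the priors:
  P(telemetry dropout | attitude-control fault) = 0.6804·0.98 + 0.932884·0.02
        = 0.666792 + 0.018658 = 0.685450
Keeping only the ground-station outage-present terms gives 0.018658, so
  P(ground-station outage | telemetry dropout, attitude-control fault) = 0.018658 / 0.685450 ≈ 0.027
The drop from 0.061 to 0.027 is the explaining-away (discounting) effect.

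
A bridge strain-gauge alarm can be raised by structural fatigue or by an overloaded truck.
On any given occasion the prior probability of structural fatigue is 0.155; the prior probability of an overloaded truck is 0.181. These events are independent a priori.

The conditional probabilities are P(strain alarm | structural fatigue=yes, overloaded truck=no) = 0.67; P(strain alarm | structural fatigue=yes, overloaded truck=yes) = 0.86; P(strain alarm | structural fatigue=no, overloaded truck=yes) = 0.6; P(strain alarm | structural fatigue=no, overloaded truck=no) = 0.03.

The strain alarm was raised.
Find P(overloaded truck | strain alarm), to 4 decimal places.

P(overloaded truck | strain alarm) ≈ 0.5227

P(strain alarm) = 0.03×0.845×0.819 + 0.6×0.845×0.181 + 0.67×0.155×0.819 + 0.86×0.155×0.181 = 0.020762 + 0.091767 + 0.085053 + 0.024127 = 0.221709
The overloaded truck-present share is 0.091767 + 0.024127 = 0.115894.
So P(overloaded truck | strain alarm) = 0.115894/0.221709 ≈ 0.5227.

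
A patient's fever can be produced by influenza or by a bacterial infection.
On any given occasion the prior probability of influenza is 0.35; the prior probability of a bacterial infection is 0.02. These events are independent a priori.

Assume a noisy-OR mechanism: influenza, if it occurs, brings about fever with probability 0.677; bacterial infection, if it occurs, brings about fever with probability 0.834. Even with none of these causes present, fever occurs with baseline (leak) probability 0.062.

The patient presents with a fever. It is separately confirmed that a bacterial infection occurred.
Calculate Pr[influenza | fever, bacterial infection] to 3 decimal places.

Under noisy-OR, P(fever | causes) = 1 − (1−0.062)·∏(1−qᵢ) over the active causes.
Enumerate both values of influenza and weight by the priors:
  P(fever | bacterial infection) = 0.844292×0.65 + 0.949706×0.35
        = 0.548790 + 0.332397 = 0.881187
The terms with influenza present sum to 0.332397, so
  P(influenza | fever, bacterial infection) = 0.332397 / 0.881187 ≈ 0.377

Pr[influenza | fever, bacterial infection] ≈ 0.377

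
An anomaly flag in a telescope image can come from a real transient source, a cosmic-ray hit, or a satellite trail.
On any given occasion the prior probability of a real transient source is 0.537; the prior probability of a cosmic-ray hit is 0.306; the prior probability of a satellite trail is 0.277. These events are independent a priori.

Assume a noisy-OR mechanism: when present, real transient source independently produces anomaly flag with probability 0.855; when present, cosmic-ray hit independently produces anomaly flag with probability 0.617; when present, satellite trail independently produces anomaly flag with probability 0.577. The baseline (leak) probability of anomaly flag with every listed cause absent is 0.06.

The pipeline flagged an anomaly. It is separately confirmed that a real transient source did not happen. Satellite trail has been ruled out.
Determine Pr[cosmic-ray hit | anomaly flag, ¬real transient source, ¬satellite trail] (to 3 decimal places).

Pr[cosmic-ray hit | anomaly flag, ¬real transient source, ¬satellite trail] ≈ 0.825

Under noisy-OR, P(anomaly flag | causes) = 1 − (1−0.06)·∏(1−qᵢ) over the active causes.
For the numerator, keep only cosmic-ray hit=true terms: 0.63998·0.306 = 0.195834
Denominator P(anomaly flag | ¬real transient source, ¬satellite trail): 0.06·0.694 + 0.63998·0.306 = 0.237474
P(cosmic-ray hit | anomaly flag, ¬real transient source, ¬satellite trail) = 0.195834/0.237474 ≈ 0.825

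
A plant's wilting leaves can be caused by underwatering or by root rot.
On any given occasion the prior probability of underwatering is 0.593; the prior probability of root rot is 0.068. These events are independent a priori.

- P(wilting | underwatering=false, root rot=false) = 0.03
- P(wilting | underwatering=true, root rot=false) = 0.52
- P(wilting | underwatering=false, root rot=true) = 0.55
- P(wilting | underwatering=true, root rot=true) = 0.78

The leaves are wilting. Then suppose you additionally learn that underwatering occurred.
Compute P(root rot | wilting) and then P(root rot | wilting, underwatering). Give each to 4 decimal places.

P(wilting) = 0.03*0.407*0.932 + 0.55*0.407*0.068 + 0.52*0.593*0.932 + 0.78*0.593*0.068 = 0.011380 + 0.015222 + 0.287392 + 0.031453 = 0.345447
Restricting to configurations with root rot present: 0.015222 + 0.031453 = 0.046675.
P(root rot | wilting) = 0.046675 / 0.345447 ≈ 0.1351

Now condition on the additional information:
P(wilting | underwatering) = 0.52×0.932 + 0.78×0.068 = 0.484640 + 0.053040 = 0.537680
Of this, 0.053040 comes from 0.78×0.068 (the root rot=true cases).
P(root rot | wilting, underwatering) = 0.053040 / 0.537680 ≈ 0.0986
The drop from 0.1351 to 0.0986 is the explaining-away (discounting) effect.

P(root rot | wilting) ≈ 0.1351; P(root rot | wilting, underwatering) ≈ 0.0986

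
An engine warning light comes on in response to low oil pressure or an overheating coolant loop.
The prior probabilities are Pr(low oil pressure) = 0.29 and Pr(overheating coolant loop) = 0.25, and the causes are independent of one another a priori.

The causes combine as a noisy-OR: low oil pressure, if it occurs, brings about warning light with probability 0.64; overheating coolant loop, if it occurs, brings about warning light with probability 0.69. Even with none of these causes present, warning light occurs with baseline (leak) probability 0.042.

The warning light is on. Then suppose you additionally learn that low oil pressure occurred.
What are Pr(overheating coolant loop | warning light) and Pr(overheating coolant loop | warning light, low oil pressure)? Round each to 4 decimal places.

Pr(overheating coolant loop | warning light) ≈ 0.5348; Pr(overheating coolant loop | warning light, low oil pressure) ≈ 0.3124

Under noisy-OR, P(warning light | causes) = 1 − (1−0.042)·∏(1−qᵢ) over the active causes.
Sum P(warning light|·) weighted by the priors over the 4 (low oil pressure, overheating coolant loop) configurations:
  P(warning light) = 0.042×0.71×0.75 + 0.70302×0.71×0.25 + 0.65512×0.29×0.75 + 0.893087×0.29×0.25
        = 0.022365 + 0.124786 + 0.142489 + 0.064749 = 0.354389
Configurations with overheating coolant loop contribute 0.189535, so
  P(overheating coolant loop | warning light) = 0.189535 / 0.354389 ≈ 0.5348

Now condition on the additional information:
Sum P(warning light|·) weighted by the priors over both values of overheating coolant loop:
  P(warning light | low oil pressure) = 0.65512·0.75 + 0.893087·0.25
        = 0.491340 + 0.223272 = 0.714612
The terms with overheating coolant loop present sum to 0.223272, so
  P(overheating coolant loop | warning light, low oil pressure) = 0.223272 / 0.714612 ≈ 0.3124
This is intercausal reasoning (explaining away): once low oil pressure accounts for the warning light, overheating coolant loop becomes less likely.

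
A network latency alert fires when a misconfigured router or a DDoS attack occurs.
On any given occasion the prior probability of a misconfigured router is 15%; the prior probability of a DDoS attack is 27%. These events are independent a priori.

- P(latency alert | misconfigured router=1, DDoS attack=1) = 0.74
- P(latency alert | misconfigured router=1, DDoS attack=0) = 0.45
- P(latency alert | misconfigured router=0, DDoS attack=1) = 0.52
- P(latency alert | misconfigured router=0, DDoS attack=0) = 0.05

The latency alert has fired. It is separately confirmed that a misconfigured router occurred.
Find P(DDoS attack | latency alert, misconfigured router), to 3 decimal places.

Numerator (weight on configurations with DDoS attack): 0.74·0.27 = 0.199800
Denominator P(latency alert | misconfigured router): 0.45·0.73 + 0.74·0.27 = 0.528300
P(DDoS attack | latency alert, misconfigured router) = 0.199800/0.528300 ≈ 0.378

P(DDoS attack | latency alert, misconfigured router) ≈ 0.378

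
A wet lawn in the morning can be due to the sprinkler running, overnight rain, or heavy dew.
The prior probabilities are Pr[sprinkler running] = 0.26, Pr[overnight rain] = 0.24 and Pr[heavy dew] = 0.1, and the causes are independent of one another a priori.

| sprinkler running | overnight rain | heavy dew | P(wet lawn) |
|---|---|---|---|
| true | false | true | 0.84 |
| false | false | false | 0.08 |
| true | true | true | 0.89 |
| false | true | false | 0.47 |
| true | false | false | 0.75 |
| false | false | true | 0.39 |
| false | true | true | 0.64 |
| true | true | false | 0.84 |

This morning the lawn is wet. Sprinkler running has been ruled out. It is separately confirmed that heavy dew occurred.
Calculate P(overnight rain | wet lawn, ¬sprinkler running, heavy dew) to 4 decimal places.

P(wet lawn | ¬sprinkler running, heavy dew) = 0.39×0.76 + 0.64×0.24 = 0.296400 + 0.153600 = 0.450000
The overnight rain-present share is 0.64×0.24 = 0.153600.
Hence the posterior is 0.153600/0.450000 ≈ 0.3413.

P(overnight rain | wet lawn, ¬sprinkler running, heavy dew) ≈ 0.3413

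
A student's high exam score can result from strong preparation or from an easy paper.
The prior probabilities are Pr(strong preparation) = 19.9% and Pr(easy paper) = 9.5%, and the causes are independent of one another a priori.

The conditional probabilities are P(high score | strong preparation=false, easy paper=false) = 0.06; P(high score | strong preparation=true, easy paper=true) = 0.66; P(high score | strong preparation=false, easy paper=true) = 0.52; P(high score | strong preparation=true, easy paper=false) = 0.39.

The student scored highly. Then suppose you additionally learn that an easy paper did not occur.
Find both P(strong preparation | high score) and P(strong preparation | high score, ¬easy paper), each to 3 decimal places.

For the numerator, keep only strong preparation=true terms: 0.070237 + 0.012477 = 0.082714
The normalizing constant is 0.06*0.801*0.905 + 0.52*0.801*0.095 + 0.39*0.199*0.905 + 0.66*0.199*0.095 = 0.165777
P(strong preparation | high score) = 0.082714/0.165777 ≈ 0.499

With the extra evidence:
P(high score | ¬easy paper) = 0.06×0.801 + 0.39×0.199 = 0.048060 + 0.077610 = 0.125670
Of this, 0.077610 comes from 0.39×0.199 (the strong preparation=true cases).
So P(strong preparation | high score, ¬easy paper) = 0.077610/0.125670 ≈ 0.618.
Ruling out easy paper raises the posterior on strong preparation — the flip side of explaining away.

P(strong preparation | high score) ≈ 0.499; P(strong preparation | high score, ¬easy paper) ≈ 0.618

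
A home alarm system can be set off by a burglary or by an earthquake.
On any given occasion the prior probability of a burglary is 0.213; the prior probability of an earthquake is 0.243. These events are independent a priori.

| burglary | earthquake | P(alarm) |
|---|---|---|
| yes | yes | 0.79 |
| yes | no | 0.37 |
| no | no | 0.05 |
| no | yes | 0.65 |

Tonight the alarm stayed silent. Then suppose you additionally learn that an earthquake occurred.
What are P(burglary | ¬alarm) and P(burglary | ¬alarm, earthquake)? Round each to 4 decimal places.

By total probability over the 4 (burglary, earthquake) configurations:
  P(¬alarm) = 0.95×0.787×0.757 + 0.35×0.787×0.243 + 0.63×0.213×0.757 + 0.21×0.213×0.243
        = 0.565971 + 0.066934 + 0.101582 + 0.010869 = 0.745356
Configurations with burglary contribute 0.112451, so
  P(burglary | ¬alarm) = 0.112451 / 0.745356 ≈ 0.1509

Now condition on the additional information:
Enumerate both values of burglary and weight by the priors:
  P(¬alarm | earthquake) = 0.35×0.787 + 0.21×0.213
        = 0.275450 + 0.044730 = 0.320180
Keeping only the burglary-present terms gives 0.044730, so
  P(burglary | ¬alarm, earthquake) = 0.044730 / 0.320180 ≈ 0.1397

P(burglary | ¬alarm) ≈ 0.1509; P(burglary | ¬alarm, earthquake) ≈ 0.1397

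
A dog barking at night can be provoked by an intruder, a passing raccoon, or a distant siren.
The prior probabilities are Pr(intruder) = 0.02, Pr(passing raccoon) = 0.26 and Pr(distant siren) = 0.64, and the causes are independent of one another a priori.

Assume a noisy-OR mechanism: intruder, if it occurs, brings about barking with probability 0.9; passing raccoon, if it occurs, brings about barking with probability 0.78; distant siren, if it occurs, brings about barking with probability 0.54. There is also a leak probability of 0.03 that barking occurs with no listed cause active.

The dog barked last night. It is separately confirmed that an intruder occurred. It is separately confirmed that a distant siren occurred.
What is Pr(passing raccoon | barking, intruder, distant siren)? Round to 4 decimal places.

Pr(passing raccoon | barking, intruder, distant siren) ≈ 0.2669

Under noisy-OR, P(barking | causes) = 1 − (1−0.03)·∏(1−qᵢ) over the active causes.
P(barking | intruder, distant siren) = 0.95538×0.74 + 0.990184×0.26 = 0.706981 + 0.257448 = 0.964429
The passing raccoon-present share is 0.990184×0.26 = 0.257448.
Hence the posterior is 0.257448/0.964429 ≈ 0.2669.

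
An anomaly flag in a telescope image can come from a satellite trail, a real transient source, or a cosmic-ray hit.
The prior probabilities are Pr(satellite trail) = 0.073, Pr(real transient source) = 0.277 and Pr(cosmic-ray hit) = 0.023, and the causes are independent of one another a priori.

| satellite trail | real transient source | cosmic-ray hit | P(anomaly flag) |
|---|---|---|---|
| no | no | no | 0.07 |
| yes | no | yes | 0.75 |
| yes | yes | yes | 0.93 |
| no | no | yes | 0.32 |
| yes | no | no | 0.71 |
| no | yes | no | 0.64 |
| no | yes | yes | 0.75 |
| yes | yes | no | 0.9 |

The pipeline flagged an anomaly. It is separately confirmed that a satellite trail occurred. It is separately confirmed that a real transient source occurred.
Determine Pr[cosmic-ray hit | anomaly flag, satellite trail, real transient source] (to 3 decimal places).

Weight on cosmic-ray hit=true, given the evidence: 0.93×0.023 = 0.021390
Normalizer over all consistent configurations: 0.9×0.977 + 0.93×0.023 = 0.900690
P(cosmic-ray hit | anomaly flag, satellite trail, real transient source) = 0.021390/0.900690 ≈ 0.024

Pr[cosmic-ray hit | anomaly flag, satellite trail, real transient source] ≈ 0.024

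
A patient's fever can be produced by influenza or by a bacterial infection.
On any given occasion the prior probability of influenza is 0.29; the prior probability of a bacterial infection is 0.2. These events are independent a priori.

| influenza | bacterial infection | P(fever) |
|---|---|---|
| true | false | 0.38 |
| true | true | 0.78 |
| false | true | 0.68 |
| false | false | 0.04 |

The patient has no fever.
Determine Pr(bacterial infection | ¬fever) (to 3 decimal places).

P(¬fever) = 0.96×0.71×0.8 + 0.32×0.71×0.2 + 0.62×0.29×0.8 + 0.22×0.29×0.2 = 0.545280 + 0.045440 + 0.143840 + 0.012760 = 0.747320
The bacterial infection-present share is 0.045440 + 0.012760 = 0.058200.
So P(bacterial infection | ¬fever) = 0.058200/0.747320 ≈ 0.078.

Pr(bacterial infection | ¬fever) ≈ 0.078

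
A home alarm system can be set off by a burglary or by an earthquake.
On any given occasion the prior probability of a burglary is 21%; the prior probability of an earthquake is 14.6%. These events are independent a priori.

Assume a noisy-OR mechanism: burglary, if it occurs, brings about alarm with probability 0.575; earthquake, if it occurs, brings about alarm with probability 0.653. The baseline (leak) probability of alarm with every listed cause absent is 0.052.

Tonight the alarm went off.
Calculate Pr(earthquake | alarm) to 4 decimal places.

Pr(earthquake | alarm) ≈ 0.4219

Under noisy-OR, P(alarm | causes) = 1 − (1−0.052)·∏(1−qᵢ) over the active causes.
Weight on earthquake=true, given the evidence: 0.077398 + 0.026374 = 0.103772
Denominator P(alarm): 0.052×0.79×0.854 + 0.671044×0.79×0.146 + 0.5971×0.21×0.854 + 0.860194×0.21×0.146 = 0.245938
Posterior = 0.103772 / 0.245938 ≈ 0.4219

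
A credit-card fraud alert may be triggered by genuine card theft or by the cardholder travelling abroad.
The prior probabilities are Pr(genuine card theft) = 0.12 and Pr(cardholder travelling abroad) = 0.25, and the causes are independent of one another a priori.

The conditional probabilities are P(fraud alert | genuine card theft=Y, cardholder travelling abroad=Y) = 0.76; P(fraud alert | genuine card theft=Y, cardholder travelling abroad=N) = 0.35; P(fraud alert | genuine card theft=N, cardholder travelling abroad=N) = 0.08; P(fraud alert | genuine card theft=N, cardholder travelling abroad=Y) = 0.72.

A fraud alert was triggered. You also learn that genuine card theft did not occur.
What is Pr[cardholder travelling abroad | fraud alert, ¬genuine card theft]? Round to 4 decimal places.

Pr[cardholder travelling abroad | fraud alert, ¬genuine card theft] ≈ 0.7500

Numerator (weight on configurations with cardholder travelling abroad): 0.72*0.25 = 0.180000
Denominator P(fraud alert | ¬genuine card theft): 0.08*0.75 + 0.72*0.25 = 0.240000
P(cardholder travelling abroad | fraud alert, ¬genuine card theft) = 0.180000/0.240000 ≈ 0.7500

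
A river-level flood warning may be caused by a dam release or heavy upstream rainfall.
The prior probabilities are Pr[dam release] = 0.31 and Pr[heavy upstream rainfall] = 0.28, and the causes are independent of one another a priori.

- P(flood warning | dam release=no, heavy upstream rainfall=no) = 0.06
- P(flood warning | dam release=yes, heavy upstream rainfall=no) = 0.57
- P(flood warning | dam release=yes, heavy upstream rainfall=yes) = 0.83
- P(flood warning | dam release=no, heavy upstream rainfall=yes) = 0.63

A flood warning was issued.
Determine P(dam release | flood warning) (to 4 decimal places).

P(dam release | flood warning) ≈ 0.5681

Weight on dam release=true, given the evidence: 0.127224 + 0.072044 = 0.199268
The normalizing constant is 0.06*0.69*0.72 + 0.63*0.69*0.28 + 0.57*0.31*0.72 + 0.83*0.31*0.28 = 0.350792
Posterior = 0.199268 / 0.350792 ≈ 0.5681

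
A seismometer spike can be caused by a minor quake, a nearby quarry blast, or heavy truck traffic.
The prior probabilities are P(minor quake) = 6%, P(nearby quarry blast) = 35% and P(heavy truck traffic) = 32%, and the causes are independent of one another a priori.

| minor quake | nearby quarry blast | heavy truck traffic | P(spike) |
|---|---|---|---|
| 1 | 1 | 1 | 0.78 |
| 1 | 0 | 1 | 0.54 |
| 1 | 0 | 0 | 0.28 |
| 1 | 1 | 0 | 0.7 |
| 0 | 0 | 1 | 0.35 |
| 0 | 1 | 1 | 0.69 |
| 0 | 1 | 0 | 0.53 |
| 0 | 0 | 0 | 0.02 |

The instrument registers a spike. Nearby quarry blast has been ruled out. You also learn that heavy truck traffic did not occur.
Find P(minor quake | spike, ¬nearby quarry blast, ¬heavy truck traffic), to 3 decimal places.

Weight on minor quake=true, given the evidence: 0.28×0.06 = 0.016800
Denominator P(spike | ¬nearby quarry blast, ¬heavy truck traffic): 0.02×0.94 + 0.28×0.06 = 0.035600
Posterior = 0.016800 / 0.035600 ≈ 0.472

P(minor quake | spike, ¬nearby quarry blast, ¬heavy truck traffic) ≈ 0.472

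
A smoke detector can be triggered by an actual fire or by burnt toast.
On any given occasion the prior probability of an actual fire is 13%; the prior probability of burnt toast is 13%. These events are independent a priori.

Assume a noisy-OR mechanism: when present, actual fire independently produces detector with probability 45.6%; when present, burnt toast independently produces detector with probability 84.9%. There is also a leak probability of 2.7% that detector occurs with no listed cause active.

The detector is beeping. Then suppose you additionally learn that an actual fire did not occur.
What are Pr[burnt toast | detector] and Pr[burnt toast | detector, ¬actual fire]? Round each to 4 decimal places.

Pr[burnt toast | detector] ≈ 0.6033; Pr[burnt toast | detector, ¬actual fire] ≈ 0.8252

Under noisy-OR, P(detector | causes) = 1 − (1−0.027)·∏(1−qᵢ) over the active causes.
P(detector) = 0.027·0.87·0.87 + 0.853077·0.87·0.13 + 0.470688·0.13·0.87 + 0.920074·0.13·0.13 = 0.020436 + 0.096483 + 0.053235 + 0.015549 = 0.185703
The burnt toast-present share is 0.096483 + 0.015549 = 0.112032.
Hence the posterior is 0.112032/0.185703 ≈ 0.6033.

Now condition on the additional information:
P(detector | ¬actual fire) = 0.027*0.87 + 0.853077*0.13 = 0.023490 + 0.110900 = 0.134390
Restricting to configurations with burnt toast present: 0.853077*0.13 = 0.110900.
Hence the posterior is 0.110900/0.134390 ≈ 0.8252.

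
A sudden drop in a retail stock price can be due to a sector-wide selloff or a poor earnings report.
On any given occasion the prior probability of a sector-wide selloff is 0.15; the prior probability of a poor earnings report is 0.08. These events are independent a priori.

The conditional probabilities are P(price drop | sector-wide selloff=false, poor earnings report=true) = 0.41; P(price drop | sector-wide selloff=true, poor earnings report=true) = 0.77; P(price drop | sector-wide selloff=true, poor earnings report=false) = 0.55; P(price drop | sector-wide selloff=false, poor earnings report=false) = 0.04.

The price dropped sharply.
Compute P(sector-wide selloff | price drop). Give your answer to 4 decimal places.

P(price drop) = 0.04*0.85*0.92 + 0.41*0.85*0.08 + 0.55*0.15*0.92 + 0.77*0.15*0.08 = 0.031280 + 0.027880 + 0.075900 + 0.009240 = 0.144300
Restricting to configurations with sector-wide selloff present: 0.075900 + 0.009240 = 0.085140.
So P(sector-wide selloff | price drop) = 0.085140/0.144300 ≈ 0.5900.

P(sector-wide selloff | price drop) ≈ 0.5900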